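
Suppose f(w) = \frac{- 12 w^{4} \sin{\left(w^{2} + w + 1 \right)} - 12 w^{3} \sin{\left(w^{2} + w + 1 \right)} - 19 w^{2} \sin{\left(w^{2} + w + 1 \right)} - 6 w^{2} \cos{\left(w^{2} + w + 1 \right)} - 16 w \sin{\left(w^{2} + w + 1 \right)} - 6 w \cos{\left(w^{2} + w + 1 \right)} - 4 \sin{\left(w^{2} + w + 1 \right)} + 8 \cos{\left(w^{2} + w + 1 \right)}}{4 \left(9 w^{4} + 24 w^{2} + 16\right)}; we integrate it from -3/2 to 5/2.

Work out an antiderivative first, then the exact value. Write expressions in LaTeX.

Any candidate F(w) must reproduce f(w) exactly when differentiated.
F(w) = \frac{2 w \cos{\left(w^{2} + w + 1 \right)} + \cos{\left(w^{2} + w + 1 \right)}}{12 w^{2} + 16} is an antiderivative of f.
Check: d/dw[\frac{2 w \cos{\left(w^{2} + w + 1 \right)} + \cos{\left(w^{2} + w + 1 \right)}}{12 w^{2} + 16}] = \frac{- 12 w^{4} \sin{\left(w^{2} + w + 1 \right)} - 12 w^{3} \sin{\left(w^{2} + w + 1 \right)} - 19 w^{2} \sin{\left(w^{2} + w + 1 \right)} - 6 w^{2} \cos{\left(w^{2} + w + 1 \right)} - 16 w \sin{\left(w^{2} + w + 1 \right)} - 6 w \cos{\left(w^{2} + w + 1 \right)} - 4 \sin{\left(w^{2} + w + 1 \right)} + 8 \cos{\left(w^{2} + w + 1 \right)}}{36 w^{4} + 96 w^{2} + 64}, which equals f(w).
F(5/2) = \frac{6 \cos{\left(\frac{39}{4} \right)}}{91}; F(-3/2) = - \frac{2 \cos{\left(\frac{7}{4} \right)}}{43}.
Integral = F(5/2) - F(-3/2) = \frac{6 \cos{\left(\frac{39}{4} \right)}}{91} + \frac{2 \cos{\left(\frac{7}{4} \right)}}{43}.

Antiderivative: F(w) = \frac{2 w \cos{\left(w^{2} + w + 1 \right)} + \cos{\left(w^{2} + w + 1 \right)}}{12 w^{2} + 16}; value = \frac{6 \cos{\left(\frac{39}{4} \right)}}{91} + \frac{2 \cos{\left(\frac{7}{4} \right)}}{43}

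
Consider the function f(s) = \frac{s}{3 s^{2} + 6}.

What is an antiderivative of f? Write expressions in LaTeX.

The substitution u = s^{2} + 2 works: f is exactly (dF/du)*(du/ds) for that inner function.
Check: d/ds[\frac{\log{\left(s^{2} + 2 \right)}}{6}] = \frac{s}{3 s^{2} + 6} = f(s).

An antiderivative is F(s) = \frac{\log{\left(s^{2} + 2 \right)}}{6}.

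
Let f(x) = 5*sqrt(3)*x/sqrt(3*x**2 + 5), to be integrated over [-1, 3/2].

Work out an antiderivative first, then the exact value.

Antiderivative: F(x) = 5*sqrt(3)*sqrt(3*x**2 + 5)/3; value = -10*sqrt(6)/3 + 5*sqrt(141)/6

f matches the chain-rule pattern g'(h)*h' with inner function h(x) = x**2 + 5/3; substituting u = h(x) collapses the integral.
F(x) = 5*sqrt(3)*sqrt(3*x**2 + 5)/3 is an antiderivative of f.
Check: d/dx[5*sqrt(3)*sqrt(3*x**2 + 5)/3] = 5*sqrt(3)*x/sqrt(3*x**2 + 5) = f(x).
F(3/2) = 5*sqrt(141)/6; F(-1) = 10*sqrt(6)/3.
Integral = F(3/2) - F(-1) = -10*sqrt(6)/3 + 5*sqrt(141)/6.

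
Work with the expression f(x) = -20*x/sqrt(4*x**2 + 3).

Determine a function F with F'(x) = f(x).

An antiderivative is F(x) = -5*sqrt(4*x**2 + 3).

f matches the chain-rule pattern g'(h)*h' with inner function h(x) = 4*x**2 + 3; substituting u = h(x) collapses the integral.
Check: d/dx[-5*sqrt(4*x**2 + 3)] = -20*x/sqrt(4*x**2 + 3) = f(x).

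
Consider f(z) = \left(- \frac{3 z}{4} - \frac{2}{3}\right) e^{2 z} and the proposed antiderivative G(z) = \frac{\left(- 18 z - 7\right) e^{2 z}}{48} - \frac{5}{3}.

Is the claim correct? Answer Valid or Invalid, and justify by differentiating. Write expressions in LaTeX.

d/dz[G] = - \frac{3 z e^{2 z}}{4} - \frac{2 e^{2 z}}{3}
This equals f(z) exactly, so the claim holds.

Valid: G'(z) = f(z).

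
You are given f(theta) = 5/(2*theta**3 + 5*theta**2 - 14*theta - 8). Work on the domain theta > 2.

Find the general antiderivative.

F(theta) = log(theta - 2)/6 - 2*log(theta + 1/2)/7 + 5*log(theta + 4)/42 + C

The denominator factors as (theta - 2)*(theta + 4)*(2*theta + 1); partial fractions split f into directly integrable pieces: -4/(7*(2*theta + 1)) + 5/(42*(theta + 4)) + 1/(6*(theta - 2)).
Check: d/dtheta[log(theta - 2)/6 - 2*log(theta + 1/2)/7 + 5*log(theta + 4)/42] = 5/(2*theta**3 + 5*theta**2 - 14*theta - 8) = f(theta).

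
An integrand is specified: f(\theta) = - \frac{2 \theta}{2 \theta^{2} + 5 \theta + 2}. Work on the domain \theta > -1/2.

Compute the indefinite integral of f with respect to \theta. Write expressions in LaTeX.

F(\theta) = \frac{\log{\left(\theta + \frac{1}{2} \right)}}{3} - \frac{4 \log{\left(\theta + 2 \right)}}{3} + C

Factor the denominator (\left(\theta + 2\right) \left(2 \theta + 1\right)) and decompose: f = \frac{2}{3 \left(2 \theta + 1\right)} - \frac{4}{3 \left(\theta + 2\right)}; each piece integrates to a log, atan, or power term.
Check: d/d\theta[\frac{\log{\left(\theta + \frac{1}{2} \right)}}{3} - \frac{4 \log{\left(\theta + 2 \right)}}{3}] = - \frac{2 \theta}{2 \theta^{2} + 5 \theta + 2} = f(\theta).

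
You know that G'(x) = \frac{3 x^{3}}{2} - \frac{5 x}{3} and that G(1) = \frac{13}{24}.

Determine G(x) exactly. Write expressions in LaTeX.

The integrand splits into summands that can be handled one at a time.
A general antiderivative is \frac{3 x^{4}}{8} - \frac{5 x^{2}}{6} + C.
The condition gives C = \frac{13}{24} - (- \frac{11}{24}) = 1.
So G(x) = \frac{9 x^{4} - 20 x^{2} + 24}{24}.
Check: d/dx[\frac{9 x^{4} - 20 x^{2} + 24}{24}] = \frac{3 x^{3}}{2} - \frac{5 x}{3} = G'(x).

G(x) = \frac{9 x^{4} - 20 x^{2} + 24}{24}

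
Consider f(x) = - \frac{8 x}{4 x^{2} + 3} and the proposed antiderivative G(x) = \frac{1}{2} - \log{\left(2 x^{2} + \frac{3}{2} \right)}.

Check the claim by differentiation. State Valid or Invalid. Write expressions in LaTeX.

Valid - differentiating G returns exactly f.

d/dx[G] = - \frac{8 x}{4 x^{2} + 3}
This equals f(x) exactly, so the claim holds.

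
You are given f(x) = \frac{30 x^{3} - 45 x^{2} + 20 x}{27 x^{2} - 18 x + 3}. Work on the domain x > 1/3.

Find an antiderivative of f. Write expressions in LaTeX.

An antiderivative is F(x) = - \frac{4 \left(- \frac{5 x^{3}}{4} + \frac{5 x^{2}}{2} - 4 x + \frac{4}{3}\right)}{3 \left(3 x - 1\right)}.

f has the shape u'v + uv' for u = - \frac{4}{3 \left(3 x - 1\right)} and v = - \frac{5 x^{3}}{4} + \frac{5 x^{2}}{2} - 4 x + \frac{4}{3} — it is the derivative of the product u*v.
Check: d/dx[- \frac{4 \left(- \frac{5 x^{3}}{4} + \frac{5 x^{2}}{2} - 4 x + \frac{4}{3}\right)}{3 \left(3 x - 1\right)}] = \frac{30 x^{3} - 45 x^{2} + 20 x}{27 x^{2} - 18 x + 3} = f(x).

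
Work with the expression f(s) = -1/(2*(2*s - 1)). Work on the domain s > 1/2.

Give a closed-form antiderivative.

An antiderivative is F(s) = -log(2*s - 1)/4.

Whatever form F(s) takes, F'(s) = f(s) is non-negotiable.
Check: d/ds[-log(2*s - 1)/4] = -1/(4*s - 2), which equals f(s).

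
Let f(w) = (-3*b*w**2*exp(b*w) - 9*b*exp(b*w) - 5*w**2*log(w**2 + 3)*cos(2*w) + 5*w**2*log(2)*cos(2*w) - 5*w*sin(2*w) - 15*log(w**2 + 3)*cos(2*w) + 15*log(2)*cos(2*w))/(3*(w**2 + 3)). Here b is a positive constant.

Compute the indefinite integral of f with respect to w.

For F(w) to be correct the identity F'(w) - f(w) = 0 must hold.
Check: d/dw[-(6*exp(b*w) + 5*log(w**2/2 + 3/2)*sin(2*w))/6] = (-3*b*w**2*exp(b*w) - 9*b*exp(b*w) - 5*w**2*log(w**2 + 3)*cos(2*w) + 5*w**2*log(2)*cos(2*w) - 5*w*sin(2*w) - 15*log(w**2 + 3)*cos(2*w) + 15*log(2)*cos(2*w))/(3*w**2 + 9), which equals f(w).

F(w) = -(6*exp(b*w) + 5*log(w**2/2 + 3/2)*sin(2*w))/6 + C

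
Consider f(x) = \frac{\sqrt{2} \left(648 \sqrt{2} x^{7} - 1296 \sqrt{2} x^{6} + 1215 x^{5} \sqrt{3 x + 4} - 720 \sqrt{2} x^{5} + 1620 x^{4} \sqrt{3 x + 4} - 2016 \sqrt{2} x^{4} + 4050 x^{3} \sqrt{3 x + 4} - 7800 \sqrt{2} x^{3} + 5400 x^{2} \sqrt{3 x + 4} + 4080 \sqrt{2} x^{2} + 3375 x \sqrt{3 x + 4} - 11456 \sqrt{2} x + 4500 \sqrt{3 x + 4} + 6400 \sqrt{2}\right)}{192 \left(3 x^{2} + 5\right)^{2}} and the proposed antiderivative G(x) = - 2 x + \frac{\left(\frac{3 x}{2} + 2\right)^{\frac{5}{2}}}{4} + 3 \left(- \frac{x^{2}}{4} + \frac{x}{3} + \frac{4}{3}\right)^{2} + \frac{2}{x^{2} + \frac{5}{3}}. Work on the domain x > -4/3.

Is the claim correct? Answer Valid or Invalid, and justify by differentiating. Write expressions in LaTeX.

d/dx[G] = \frac{648 \sqrt{2} x^{7} - 1296 \sqrt{2} x^{6} + 1215 x^{5} \sqrt{3 x + 4} - 720 \sqrt{2} x^{5} + 1620 x^{4} \sqrt{3 x + 4} - 3744 \sqrt{2} x^{4} + 4050 x^{3} \sqrt{3 x + 4} - 7800 \sqrt{2} x^{3} + 5400 x^{2} \sqrt{3 x + 4} - 1680 \sqrt{2} x^{2} + 3375 x \sqrt{3 x + 4} - 11456 \sqrt{2} x + 4500 \sqrt{3 x + 4} + 1600 \sqrt{2}}{864 \sqrt{2} x^{4} + 2880 \sqrt{2} x^{2} + 2400 \sqrt{2}}
d/dx[G] - f(x) = -2 != 0.

Invalid: d/dx[G] - f = -2, which is not 0.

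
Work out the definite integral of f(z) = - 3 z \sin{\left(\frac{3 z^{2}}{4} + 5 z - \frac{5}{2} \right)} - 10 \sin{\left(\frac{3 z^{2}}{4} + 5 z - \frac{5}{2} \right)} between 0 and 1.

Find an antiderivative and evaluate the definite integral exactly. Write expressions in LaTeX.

f matches the chain-rule pattern g'(h)*h' with inner function h(z) = \frac{3 z^{2}}{4} + 5 z - \frac{5}{2}; substituting u = h(z) collapses the integral.
F(z) = 2 \cos{\left(\frac{3 z^{2}}{4} + 5 z - \frac{5}{2} \right)} is an antiderivative of f.
Check: d/dz[2 \cos{\left(\frac{3 z^{2}}{4} + 5 z - \frac{5}{2} \right)}] = - 3 z \sin{\left(\frac{3 z^{2}}{4} + 5 z - \frac{5}{2} \right)} - 10 \sin{\left(\frac{3 z^{2}}{4} + 5 z - \frac{5}{2} \right)} = f(z).
F(1) = 2 \cos{\left(\frac{13}{4} \right)}; F(0) = 2 \cos{\left(\frac{5}{2} \right)}.
Integral = F(1) - F(0) = 2 \cos{\left(\frac{13}{4} \right)} - 2 \cos{\left(\frac{5}{2} \right)}.

Antiderivative: F(z) = 2 \cos{\left(\frac{3 z^{2}}{4} + 5 z - \frac{5}{2} \right)}; value = 2 \cos{\left(\frac{13}{4} \right)} - 2 \cos{\left(\frac{5}{2} \right)}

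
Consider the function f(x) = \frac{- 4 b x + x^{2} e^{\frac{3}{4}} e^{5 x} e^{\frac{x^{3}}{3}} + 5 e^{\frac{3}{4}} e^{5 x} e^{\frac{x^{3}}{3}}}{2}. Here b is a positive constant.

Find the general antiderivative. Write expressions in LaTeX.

F(x) = - b x^{2} + \frac{e^{\frac{3}{4}} e^{5 x} e^{\frac{x^{3}}{3}}}{2} + C

A first test for any F(x): its x-derivative must equal f(x) identically.
Check: d/dx[- b x^{2} + \frac{e^{\frac{3}{4}} e^{5 x} e^{\frac{x^{3}}{3}}}{2}] = - 2 b x + \frac{x^{2} e^{\frac{3}{4}} e^{5 x} e^{\frac{x^{3}}{3}}}{2} + \frac{5 e^{\frac{3}{4}} e^{5 x} e^{\frac{x^{3}}{3}}}{2}, which equals f(x).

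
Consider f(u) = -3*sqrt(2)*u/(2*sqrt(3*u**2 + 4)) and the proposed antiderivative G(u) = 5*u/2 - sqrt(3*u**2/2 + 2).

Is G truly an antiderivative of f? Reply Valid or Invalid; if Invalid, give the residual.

d/du[G] = (-3*sqrt(2)*u + 5*sqrt(3*u**2 + 4))/(2*sqrt(3*u**2 + 4))
d/du[G] - f(u) = 5/2 != 0.

Invalid: d/du[G] - f = 5/2, which is not 0.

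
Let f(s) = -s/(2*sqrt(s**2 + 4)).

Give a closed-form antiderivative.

An antiderivative is F(s) = -sqrt(s**2 + 4)/2.

The substitution u = s**2 + 4 works: f is exactly (dF/du)*(du/ds) for that inner function.
Check: d/ds[-sqrt(s**2 + 4)/2] = -s/(2*sqrt(s**2 + 4)) = f(s).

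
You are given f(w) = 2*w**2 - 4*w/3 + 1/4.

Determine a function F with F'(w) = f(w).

The integrand splits into summands that can be handled one at a time.
Check: d/dw[2*w**3/3 - 2*w**2/3 + w/4] = 2*w**2 - 4*w/3 + 1/4 = f(w).

An antiderivative is F(w) = 2*w**3/3 - 2*w**2/3 + w/4.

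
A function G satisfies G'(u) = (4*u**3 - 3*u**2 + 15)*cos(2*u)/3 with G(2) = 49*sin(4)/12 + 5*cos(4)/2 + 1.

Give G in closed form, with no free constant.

A first test for any G(u): its u-derivative must equal the given G'(u).
A general antiderivative is 2*u**3*sin(2*u)/3 - u**2*sin(2*u)/2 + u**2*cos(2*u) - u*sin(2*u) - u*cos(2*u)/2 + 11*sin(2*u)/4 - cos(2*u)/2 + C.
The condition gives C = 49*sin(4)/12 + 5*cos(4)/2 + 1 - (49*sin(4)/12 + 5*cos(4)/2) = 1.
So G(u) = (8*u**3*sin(2*u) - 6*u**2*sin(2*u) + 12*u**2*cos(2*u) - 12*u*sin(2*u) - 6*u*cos(2*u) + 33*sin(2*u) - 6*cos(2*u) + 12)/12.
Check: d/du[(8*u**3*sin(2*u) - 6*u**2*sin(2*u) + 12*u**2*cos(2*u) - 12*u*sin(2*u) - 6*u*cos(2*u) + 33*sin(2*u) - 6*cos(2*u) + 12)/12] = 4*u**3*cos(2*u)/3 - u**2*cos(2*u) + 5*cos(2*u), which equals G'(u).

G(u) = (8*u**3*sin(2*u) - 6*u**2*sin(2*u) + 12*u**2*cos(2*u) - 12*u*sin(2*u) - 6*u*cos(2*u) + 33*sin(2*u) - 6*cos(2*u) + 12)/12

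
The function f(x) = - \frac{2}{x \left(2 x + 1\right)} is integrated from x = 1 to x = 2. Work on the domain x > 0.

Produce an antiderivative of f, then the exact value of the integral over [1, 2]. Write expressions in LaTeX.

The denominator factors as x \left(2 x + 1\right); partial fractions split f into directly integrable pieces: \frac{4}{2 x + 1} - \frac{2}{x}.
F(x) = 2 \left(- \log{\left(x \right)} + \log{\left(x + \frac{1}{2} \right)}\right) is an antiderivative of f.
Check: d/dx[2 \left(- \log{\left(x \right)} + \log{\left(x + \frac{1}{2} \right)}\right)] = - \frac{2}{2 x^{2} + x}, which equals f(x).
F(2) = - 2 \log{\left(2 \right)} + 2 \log{\left(\frac{5}{2} \right)}; F(1) = 2 \log{\left(\frac{3}{2} \right)}.
Integral = F(2) - F(1) = - 2 \log{\left(2 \right)} - 2 \log{\left(\frac{3}{2} \right)} + 2 \log{\left(\frac{5}{2} \right)}.

Antiderivative: F(x) = 2 \left(- \log{\left(x \right)} + \log{\left(x + \frac{1}{2} \right)}\right); value = - 2 \log{\left(2 \right)} - 2 \log{\left(\frac{3}{2} \right)} + 2 \log{\left(\frac{5}{2} \right)}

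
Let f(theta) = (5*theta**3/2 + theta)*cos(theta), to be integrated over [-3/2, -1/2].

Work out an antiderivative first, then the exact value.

Differentiate the proposed F(theta) back; it has to land on f(theta) exactly.
F(theta) = 5*theta**3*sin(theta)/2 + 15*theta**2*cos(theta)/2 - 14*theta*sin(theta) - 14*cos(theta) is an antiderivative of f.
Check: d/dtheta[5*theta**3*sin(theta)/2 + 15*theta**2*cos(theta)/2 - 14*theta*sin(theta) - 14*cos(theta)] = 5*theta**3*cos(theta)/2 + theta*cos(theta), which equals f(theta).
F(-1/2) = -97*cos(1/2)/8 - 107*sin(1/2)/16; F(-3/2) = -201*sin(3/2)/16 + 23*cos(3/2)/8.
Integral = F(-1/2) - F(-3/2) = -97*cos(1/2)/8 - 107*sin(1/2)/16 - 23*cos(3/2)/8 + 201*sin(3/2)/16.

Antiderivative: F(theta) = 5*theta**3*sin(theta)/2 + 15*theta**2*cos(theta)/2 - 14*theta*sin(theta) - 14*cos(theta); value = -97*cos(1/2)/8 - 107*sin(1/2)/16 - 23*cos(3/2)/8 + 201*sin(3/2)/16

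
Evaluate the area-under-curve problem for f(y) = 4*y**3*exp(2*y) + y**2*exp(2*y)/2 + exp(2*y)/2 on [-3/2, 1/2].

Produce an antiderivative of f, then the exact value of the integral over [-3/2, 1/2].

Antiderivative: F(y) = (16*y**3 - 22*y**2 + 22*y - 9)*exp(2*y)/8; value = -3*exp(1)/16 + 291*exp(-3)/16

f has the shape u'v + uv' for u = 2*y**3 - 11*y**2/4 + 11*y/4 - 9/8 and v = exp(2*y) — it is the derivative of the product u*v.
F(y) = (16*y**3 - 22*y**2 + 22*y - 9)*exp(2*y)/8 is an antiderivative of f.
Check: d/dy[(16*y**3 - 22*y**2 + 22*y - 9)*exp(2*y)/8] = 4*y**3*exp(2*y) + y**2*exp(2*y)/2 + exp(2*y)/2 = f(y).
F(1/2) = -3*exp(1)/16; F(-3/2) = -291*exp(-3)/16.
Integral = F(1/2) - F(-3/2) = -3*exp(1)/16 + 291*exp(-3)/16.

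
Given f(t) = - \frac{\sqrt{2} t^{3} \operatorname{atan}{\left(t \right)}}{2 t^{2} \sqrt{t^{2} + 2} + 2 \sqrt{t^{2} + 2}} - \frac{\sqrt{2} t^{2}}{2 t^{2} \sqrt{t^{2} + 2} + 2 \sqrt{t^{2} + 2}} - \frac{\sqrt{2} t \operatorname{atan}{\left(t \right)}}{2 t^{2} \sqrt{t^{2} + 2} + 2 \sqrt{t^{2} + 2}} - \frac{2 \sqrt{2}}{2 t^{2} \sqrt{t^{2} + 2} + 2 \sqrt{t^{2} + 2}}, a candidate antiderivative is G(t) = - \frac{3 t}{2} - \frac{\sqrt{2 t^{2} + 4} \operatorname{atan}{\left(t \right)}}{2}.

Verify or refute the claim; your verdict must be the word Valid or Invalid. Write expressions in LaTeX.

d/dt[G] = \frac{- \sqrt{2} t^{3} \operatorname{atan}{\left(t \right)} - 3 t^{2} \sqrt{t^{2} + 2} - \sqrt{2} t^{2} - \sqrt{2} t \operatorname{atan}{\left(t \right)} - 3 \sqrt{t^{2} + 2} - 2 \sqrt{2}}{2 t^{2} \sqrt{t^{2} + 2} + 2 \sqrt{t^{2} + 2}}
d/dt[G] - f(t) = - \frac{3}{2} != 0.

Invalid: d/dt[G] - f = - \frac{3}{2}, which is not 0.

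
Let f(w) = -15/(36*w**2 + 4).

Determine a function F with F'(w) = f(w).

Recover f(w) by differentiating a candidate F(w); any mismatch rules it out.
Check: d/dw[-5*atan(3*w)/4] = -15/(36*w**2 + 4) = f(w).

An antiderivative is F(w) = -5*atan(3*w)/4.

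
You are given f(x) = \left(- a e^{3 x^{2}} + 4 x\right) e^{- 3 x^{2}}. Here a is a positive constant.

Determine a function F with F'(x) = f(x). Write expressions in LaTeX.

For F(x) to be correct the identity F'(x) - f(x) = 0 must hold.
Check: d/dx[\frac{\left(- 3 a x e^{3 x^{2}} - 2\right) e^{- 3 x^{2}}}{3}] = \left(- a e^{3 x^{2}} + 4 x\right) e^{- 3 x^{2}} = f(x).

An antiderivative is F(x) = \frac{\left(- 3 a x e^{3 x^{2}} - 2\right) e^{- 3 x^{2}}}{3}.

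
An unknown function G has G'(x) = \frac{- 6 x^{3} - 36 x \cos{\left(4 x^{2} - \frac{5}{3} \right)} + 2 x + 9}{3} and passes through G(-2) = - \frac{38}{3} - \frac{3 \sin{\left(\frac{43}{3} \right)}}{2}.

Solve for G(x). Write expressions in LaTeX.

G(x) = - \frac{3 x^{4} - 2 x^{2} - 18 x + 9 \sin{\left(4 x^{2} - \frac{5}{3} \right)}}{6}

The proposed G(x) is checked by its d/dx: the result must match the given G'(x).
A general antiderivative is - \frac{x^{4}}{2} + \frac{x^{2}}{3} + 3 x - \frac{3 \sin{\left(4 x^{2} - \frac{5}{3} \right)}}{2} - 2 + C.
The condition gives C = - \frac{38}{3} - \frac{3 \sin{\left(\frac{43}{3} \right)}}{2} - (- \frac{44}{3} - \frac{3 \sin{\left(\frac{43}{3} \right)}}{2}) = 2.
So G(x) = - \frac{3 x^{4} - 2 x^{2} - 18 x + 9 \sin{\left(4 x^{2} - \frac{5}{3} \right)}}{6}.
Check: d/dx[- \frac{3 x^{4} - 2 x^{2} - 18 x + 9 \sin{\left(4 x^{2} - \frac{5}{3} \right)}}{6}] = - 2 x^{3} - 12 x \cos{\left(4 x^{2} - \frac{5}{3} \right)} + \frac{2 x}{3} + 3, which equals G'(x).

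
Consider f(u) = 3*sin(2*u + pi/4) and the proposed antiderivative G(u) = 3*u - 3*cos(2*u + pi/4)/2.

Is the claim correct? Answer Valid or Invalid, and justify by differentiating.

d/du[G] = 3*sin(2*u + pi/4) + 3
d/du[G] - f(u) = 3 != 0.

Invalid: d/du[G] - f = 3, which is not 0.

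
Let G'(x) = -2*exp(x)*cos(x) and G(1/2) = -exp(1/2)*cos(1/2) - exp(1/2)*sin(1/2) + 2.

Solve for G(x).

G(x) = -exp(x)*sin(x) - exp(x)*cos(x) + 2

The proposed G(x) is checked by its d/dx: the result must match the given G'(x).
A general antiderivative is -exp(x)*sin(x) - exp(x)*cos(x) + C.
The condition gives C = -exp(1/2)*cos(1/2) - exp(1/2)*sin(1/2) + 2 - (-exp(1/2)*cos(1/2) - exp(1/2)*sin(1/2)) = 2.
So G(x) = -exp(x)*sin(x) - exp(x)*cos(x) + 2.
Check: d/dx[-exp(x)*sin(x) - exp(x)*cos(x) + 2] = -2*exp(x)*cos(x) = G'(x).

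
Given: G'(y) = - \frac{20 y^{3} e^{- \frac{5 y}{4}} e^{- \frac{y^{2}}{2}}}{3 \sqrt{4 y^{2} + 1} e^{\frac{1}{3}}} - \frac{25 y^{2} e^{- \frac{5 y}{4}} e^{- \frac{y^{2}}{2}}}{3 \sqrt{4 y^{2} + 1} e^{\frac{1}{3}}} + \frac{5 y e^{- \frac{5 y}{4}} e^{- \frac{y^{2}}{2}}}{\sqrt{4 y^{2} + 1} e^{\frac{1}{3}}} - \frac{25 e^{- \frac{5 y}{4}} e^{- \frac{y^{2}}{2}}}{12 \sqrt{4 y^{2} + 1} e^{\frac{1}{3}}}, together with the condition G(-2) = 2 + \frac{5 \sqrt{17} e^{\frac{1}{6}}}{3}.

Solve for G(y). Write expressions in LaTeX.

Recognize the product-rule pattern: G'(y) = u'v + uv' with u = \frac{5 \sqrt{4 y^{2} + 1}}{3}, v = e^{- \frac{y^{2}}{2} - \frac{5 y}{4} - \frac{1}{3}}, so integration by parts undoes it.
A general antiderivative is \frac{5 \sqrt{4 y^{2} + 1} e^{- \frac{y^{2}}{2} - \frac{5 y}{4} - \frac{1}{3}}}{3} + C.
The condition gives C = 2 + \frac{5 \sqrt{17} e^{\frac{1}{6}}}{3} - (\frac{5 \sqrt{17} e^{\frac{1}{6}}}{3}) = 2.
So G(y) = \frac{\frac{5 \sqrt{4 y^{2} + 1} e^{- \frac{5 y}{4}} e^{- \frac{y^{2}}{2}}}{e^{\frac{1}{3}}} + 6}{3}.
Check: d/dy[\frac{\frac{5 \sqrt{4 y^{2} + 1} e^{- \frac{5 y}{4}} e^{- \frac{y^{2}}{2}}}{e^{\frac{1}{3}}} + 6}{3}] = \frac{\left(- 80 y^{3} - 100 y^{2} + 60 y - 25\right) e^{- \frac{5 y}{4}} e^{- \frac{y^{2}}{2}}}{12 \sqrt{4 y^{2} + 1} e^{\frac{1}{3}}}, which equals G'(y).

G(y) = \frac{\frac{5 \sqrt{4 y^{2} + 1} e^{- \frac{5 y}{4}} e^{- \frac{y^{2}}{2}}}{e^{\frac{1}{3}}} + 6}{3}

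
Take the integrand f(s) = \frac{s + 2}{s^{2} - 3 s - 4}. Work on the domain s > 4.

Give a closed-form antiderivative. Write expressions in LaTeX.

The denominator factors as \left(s - 4\right) \left(s + 1\right); partial fractions split f into directly integrable pieces: - \frac{1}{5 \left(s + 1\right)} + \frac{6}{5 \left(s - 4\right)}.
Check: d/ds[\frac{6 \log{\left(s - 4 \right)} - \log{\left(s + 1 \right)}}{5}] = \frac{s + 2}{s^{2} - 3 s - 4} = f(s).

An antiderivative is F(s) = \frac{6 \log{\left(s - 4 \right)} - \log{\left(s + 1 \right)}}{5}.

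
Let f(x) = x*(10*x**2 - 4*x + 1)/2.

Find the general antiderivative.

F(x) = 5*x**4/4 - 2*x**3/3 + x**2/4 + C

Whatever form F(x) takes, F'(x) = f(x) is non-negotiable.
Check: d/dx[5*x**4/4 - 2*x**3/3 + x**2/4] = 5*x**3 - 2*x**2 + x/2, which equals f(x).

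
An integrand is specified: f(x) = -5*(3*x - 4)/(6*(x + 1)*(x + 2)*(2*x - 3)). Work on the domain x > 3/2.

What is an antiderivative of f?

Factor the denominator (6*(x + 1)*(x + 2)*(2*x - 3)) and decompose: f = -1/(21*(2*x - 3)) + 25/(21*(x + 2)) - 7/(6*(x + 1)); each piece integrates to a log, atan, or power term.
Check: d/dx[-(log(x - 3/2) + 49*log(x + 1) - 50*log(x + 2))/42] = (20 - 15*x)/(12*x**3 + 18*x**2 - 30*x - 36), which equals f(x).

An antiderivative is F(x) = -(log(x - 3/2) + 49*log(x + 1) - 50*log(x + 2))/42.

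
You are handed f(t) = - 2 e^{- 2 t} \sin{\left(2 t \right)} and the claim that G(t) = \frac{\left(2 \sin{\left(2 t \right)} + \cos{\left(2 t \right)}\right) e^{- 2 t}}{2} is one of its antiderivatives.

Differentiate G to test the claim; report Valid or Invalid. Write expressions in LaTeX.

d/dt[G] = \left(- 3 \sin{\left(2 t \right)} + \cos{\left(2 t \right)}\right) e^{- 2 t}
d/dt[G] - f(t) = \left(- \sin{\left(2 t \right)} + \cos{\left(2 t \right)}\right) e^{- 2 t} != 0.

Invalid: d/dt[G] - f = \left(- \sin{\left(2 t \right)} + \cos{\left(2 t \right)}\right) e^{- 2 t}, which is not 0.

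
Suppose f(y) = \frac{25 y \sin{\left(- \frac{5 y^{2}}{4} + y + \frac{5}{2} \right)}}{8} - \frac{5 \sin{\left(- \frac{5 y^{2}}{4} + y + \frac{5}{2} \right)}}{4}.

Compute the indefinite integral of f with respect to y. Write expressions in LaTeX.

The substitution u = - \frac{5 y^{2}}{4} + y + \frac{5}{2} works: f is exactly (dF/du)*(du/dy) for that inner function.
Check: d/dy[\frac{5 \cos{\left(- \frac{5 y^{2}}{4} + y + \frac{5}{2} \right)}}{4}] = \frac{25 y \sin{\left(- \frac{5 y^{2}}{4} + y + \frac{5}{2} \right)}}{8} - \frac{5 \sin{\left(- \frac{5 y^{2}}{4} + y + \frac{5}{2} \right)}}{4} = f(y).

F(y) = \frac{5 \cos{\left(- \frac{5 y^{2}}{4} + y + \frac{5}{2} \right)}}{4} + C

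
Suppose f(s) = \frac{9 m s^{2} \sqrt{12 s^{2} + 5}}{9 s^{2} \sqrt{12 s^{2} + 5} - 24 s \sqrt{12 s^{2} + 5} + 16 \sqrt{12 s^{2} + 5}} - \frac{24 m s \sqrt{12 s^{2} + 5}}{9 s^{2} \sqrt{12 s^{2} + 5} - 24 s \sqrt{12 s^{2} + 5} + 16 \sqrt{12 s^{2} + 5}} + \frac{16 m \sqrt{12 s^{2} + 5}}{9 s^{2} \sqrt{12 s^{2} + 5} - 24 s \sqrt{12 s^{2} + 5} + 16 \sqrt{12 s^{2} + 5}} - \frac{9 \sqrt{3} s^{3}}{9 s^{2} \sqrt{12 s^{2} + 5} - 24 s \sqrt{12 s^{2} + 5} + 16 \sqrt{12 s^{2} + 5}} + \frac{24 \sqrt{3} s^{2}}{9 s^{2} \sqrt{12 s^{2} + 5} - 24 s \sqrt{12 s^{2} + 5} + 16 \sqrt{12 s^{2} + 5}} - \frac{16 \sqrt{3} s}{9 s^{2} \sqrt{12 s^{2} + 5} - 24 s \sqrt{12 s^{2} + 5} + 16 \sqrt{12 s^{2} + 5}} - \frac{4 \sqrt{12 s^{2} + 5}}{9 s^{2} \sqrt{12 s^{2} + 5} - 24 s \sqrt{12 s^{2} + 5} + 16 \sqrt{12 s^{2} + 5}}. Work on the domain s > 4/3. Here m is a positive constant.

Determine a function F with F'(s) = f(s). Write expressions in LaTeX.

An antiderivative is F(s) = m s - \frac{\sqrt{4 s^{2} + \frac{5}{3}}}{4} + \frac{4}{9 s - 12}.

Integrate term by term and add the pieces.
Check: d/ds[m s - \frac{\sqrt{4 s^{2} + \frac{5}{3}}}{4} + \frac{4}{9 s - 12}] = \frac{9 m s^{2} \sqrt{12 s^{2} + 5} - 24 m s \sqrt{12 s^{2} + 5} + 16 m \sqrt{12 s^{2} + 5} - 9 \sqrt{3} s^{3} + 24 \sqrt{3} s^{2} - 16 \sqrt{3} s - 4 \sqrt{12 s^{2} + 5}}{9 s^{2} \sqrt{12 s^{2} + 5} - 24 s \sqrt{12 s^{2} + 5} + 16 \sqrt{12 s^{2} + 5}}, which equals f(s).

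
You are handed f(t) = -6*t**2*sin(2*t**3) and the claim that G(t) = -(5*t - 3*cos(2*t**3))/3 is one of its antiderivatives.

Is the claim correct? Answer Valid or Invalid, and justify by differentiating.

Invalid: d/dt[G] - f = -5/3, which is not 0.

d/dt[G] = -6*t**2*sin(2*t**3) - 5/3
d/dt[G] - f(t) = -5/3 != 0.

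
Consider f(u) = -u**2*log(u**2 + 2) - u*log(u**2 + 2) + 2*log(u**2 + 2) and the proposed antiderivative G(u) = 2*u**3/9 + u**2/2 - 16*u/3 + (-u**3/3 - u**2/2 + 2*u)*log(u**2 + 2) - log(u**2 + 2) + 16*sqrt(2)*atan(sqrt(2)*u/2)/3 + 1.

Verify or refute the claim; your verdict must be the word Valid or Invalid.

Valid - the claim checks out under differentiation.

d/du[G] = -u**2*log(u**2 + 2) - u*log(u**2 + 2) + 2*log(u**2 + 2)
This equals f(u) exactly, so the claim holds.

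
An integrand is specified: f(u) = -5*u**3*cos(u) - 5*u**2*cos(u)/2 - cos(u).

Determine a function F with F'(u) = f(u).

An antiderivative is F(u) = -5*u**3*sin(u) - 5*u**2*sin(u)/2 - 15*u**2*cos(u) + 30*u*sin(u) - 5*u*cos(u) + 4*sin(u) + 30*cos(u).

The integrand splits into summands that can be handled one at a time.
Check: d/du[-5*u**3*sin(u) - 5*u**2*sin(u)/2 - 15*u**2*cos(u) + 30*u*sin(u) - 5*u*cos(u) + 4*sin(u) + 30*cos(u)] = -5*u**3*cos(u) - 5*u**2*cos(u)/2 - cos(u) = f(u).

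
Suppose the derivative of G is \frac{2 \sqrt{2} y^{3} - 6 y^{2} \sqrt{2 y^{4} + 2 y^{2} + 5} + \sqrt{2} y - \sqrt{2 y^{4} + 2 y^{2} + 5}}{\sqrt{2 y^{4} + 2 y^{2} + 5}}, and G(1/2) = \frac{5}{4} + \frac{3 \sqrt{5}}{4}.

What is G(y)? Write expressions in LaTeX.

G(y) = - 2 y^{3} - y + \sqrt{y^{4} + y^{2} + \frac{5}{2}} + 2

The proposed G(y) is checked by its d/dy: the result must match the given G'(y).
A general antiderivative is - 2 y^{3} - y + \sqrt{y^{4} + y^{2} + \frac{5}{2}} + C.
The condition gives C = \frac{5}{4} + \frac{3 \sqrt{5}}{4} - (- \frac{3}{4} + \frac{3 \sqrt{5}}{4}) = 2.
So G(y) = - 2 y^{3} - y + \sqrt{y^{4} + y^{2} + \frac{5}{2}} + 2.
Check: d/dy[- 2 y^{3} - y + \sqrt{y^{4} + y^{2} + \frac{5}{2}} + 2] = \frac{2 \sqrt{2} y^{3} - 6 y^{2} \sqrt{2 y^{4} + 2 y^{2} + 5} + \sqrt{2} y - \sqrt{2 y^{4} + 2 y^{2} + 5}}{\sqrt{2 y^{4} + 2 y^{2} + 5}} = G'(y).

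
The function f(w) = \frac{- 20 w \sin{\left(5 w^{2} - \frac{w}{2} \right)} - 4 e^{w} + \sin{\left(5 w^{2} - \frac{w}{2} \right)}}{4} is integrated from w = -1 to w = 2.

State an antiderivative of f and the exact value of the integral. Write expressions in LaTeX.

Whatever form F(w) takes, F'(w) = f(w) is non-negotiable.
F(w) = \frac{- 2 e^{w} + \cos{\left(5 w^{2} - \frac{w}{2} \right)}}{2} is an antiderivative of f.
Check: d/dw[\frac{- 2 e^{w} + \cos{\left(5 w^{2} - \frac{w}{2} \right)}}{2}] = - 5 w \sin{\left(5 w^{2} - \frac{w}{2} \right)} - e^{w} + \frac{\sin{\left(5 w^{2} - \frac{w}{2} \right)}}{4}, which equals f(w).
F(2) = - e^{2} + \frac{\cos{\left(19 \right)}}{2}; F(-1) = - \frac{1}{e} + \frac{\cos{\left(\frac{11}{2} \right)}}{2}.
Integral = F(2) - F(-1) = - e^{2} - \frac{\cos{\left(\frac{11}{2} \right)}}{2} + e^{-1} + \frac{\cos{\left(19 \right)}}{2}.

Antiderivative: F(w) = \frac{- 2 e^{w} + \cos{\left(5 w^{2} - \frac{w}{2} \right)}}{2}; value = - e^{2} - \frac{\cos{\left(\frac{11}{2} \right)}}{2} + e^{-1} + \frac{\cos{\left(19 \right)}}{2}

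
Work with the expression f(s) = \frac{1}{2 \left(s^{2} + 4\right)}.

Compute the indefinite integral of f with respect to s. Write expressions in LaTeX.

Check any antiderivative F(s) by computing F'(s) and comparing it with f(s).
Check: d/ds[\frac{\operatorname{atan}{\left(\frac{s}{2} \right)}}{4}] = \frac{1}{2 s^{2} + 8}, which equals f(s).

F(s) = \frac{\operatorname{atan}{\left(\frac{s}{2} \right)}}{4} + C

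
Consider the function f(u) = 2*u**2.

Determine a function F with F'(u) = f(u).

An antiderivative is F(u) = 2*u**3/3.

A candidate is checked by its d/du: the result must match f(u).
Check: d/du[2*u**3/3] = 2*u**2 = f(u).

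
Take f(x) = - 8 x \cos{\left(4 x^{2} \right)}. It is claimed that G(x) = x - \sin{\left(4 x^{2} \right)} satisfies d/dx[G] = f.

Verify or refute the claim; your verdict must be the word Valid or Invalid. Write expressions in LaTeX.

d/dx[G] = - 8 x \cos{\left(4 x^{2} \right)} + 1
d/dx[G] - f(x) = 1 != 0.

Invalid: d/dx[G] - f = 1, which is not 0.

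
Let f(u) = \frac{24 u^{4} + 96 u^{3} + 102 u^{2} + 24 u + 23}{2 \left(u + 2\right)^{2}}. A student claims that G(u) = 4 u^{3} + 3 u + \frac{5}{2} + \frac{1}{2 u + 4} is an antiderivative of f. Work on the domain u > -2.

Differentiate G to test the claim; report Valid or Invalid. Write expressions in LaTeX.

Valid - the claim checks out under differentiation.

d/du[G] = \frac{24 u^{4} + 96 u^{3} + 102 u^{2} + 24 u + 23}{2 u^{2} + 8 u + 8}
This equals f(u) exactly, so the claim holds.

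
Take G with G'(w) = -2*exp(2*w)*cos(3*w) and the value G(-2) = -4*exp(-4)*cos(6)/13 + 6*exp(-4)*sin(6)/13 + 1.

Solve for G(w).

Recover the given G'(w) by differentiating a candidate G(w); any mismatch rules it out.
A general antiderivative is -6*exp(2*w)*sin(3*w)/13 - 4*exp(2*w)*cos(3*w)/13 + C.
The condition gives C = -4*exp(-4)*cos(6)/13 + 6*exp(-4)*sin(6)/13 + 1 - (-4*exp(-4)*cos(6)/13 + 6*exp(-4)*sin(6)/13) = 1.
So G(w) = -6*exp(2*w)*sin(3*w)/13 - 4*exp(2*w)*cos(3*w)/13 + 1.
Check: d/dw[-6*exp(2*w)*sin(3*w)/13 - 4*exp(2*w)*cos(3*w)/13 + 1] = -2*exp(2*w)*cos(3*w) = G'(w).

G(w) = -6*exp(2*w)*sin(3*w)/13 - 4*exp(2*w)*cos(3*w)/13 + 1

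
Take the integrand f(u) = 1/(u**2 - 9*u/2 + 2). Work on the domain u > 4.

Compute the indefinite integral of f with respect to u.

The denominator factors as (u - 4)*(2*u - 1); partial fractions split f into directly integrable pieces: -4/(7*(2*u - 1)) + 2/(7*(u - 4)).
Check: d/du[2*log(u - 4)/7 - 2*log(u - 1/2)/7] = 2/(2*u**2 - 9*u + 4), which equals f(u).

F(u) = 2*log(u - 4)/7 - 2*log(u - 1/2)/7 + C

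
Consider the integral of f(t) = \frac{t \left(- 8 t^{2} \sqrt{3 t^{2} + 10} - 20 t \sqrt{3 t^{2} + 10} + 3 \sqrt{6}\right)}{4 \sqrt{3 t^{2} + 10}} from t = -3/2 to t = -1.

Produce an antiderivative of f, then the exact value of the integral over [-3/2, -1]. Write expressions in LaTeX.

Antiderivative: F(t) = - \frac{6 t^{4} + 20 t^{3} - 3 \sqrt{6} \sqrt{3 t^{2} + 10} - 12}{12}; value = - \frac{\sqrt{402}}{8} - \frac{185}{96} + \frac{\sqrt{78}}{4}

Any candidate F(t) must reproduce f(t) exactly when differentiated.
F(t) = - \frac{6 t^{4} + 20 t^{3} - 3 \sqrt{6} \sqrt{3 t^{2} + 10} - 12}{12} is an antiderivative of f.
Check: d/dt[- \frac{6 t^{4} + 20 t^{3} - 3 \sqrt{6} \sqrt{3 t^{2} + 10} - 12}{12}] = \frac{- 8 t^{3} \sqrt{3 t^{2} + 10} - 20 t^{2} \sqrt{3 t^{2} + 10} + 3 \sqrt{6} t}{4 \sqrt{3 t^{2} + 10}}, which equals f(t).
F(-1) = \frac{13}{6} + \frac{\sqrt{78}}{4}; F(-3/2) = \frac{\sqrt{402}}{8} + \frac{131}{32}.
Integral = F(-1) - F(-3/2) = - \frac{\sqrt{402}}{8} - \frac{185}{96} + \frac{\sqrt{78}}{4}.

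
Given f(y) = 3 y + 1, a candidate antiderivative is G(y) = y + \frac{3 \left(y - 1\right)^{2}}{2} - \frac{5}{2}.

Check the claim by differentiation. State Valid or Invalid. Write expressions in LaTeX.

d/dy[G] = 3 y - 2
d/dy[G] - f(y) = -3 != 0.

Invalid: d/dy[G] - f = -3, which is not 0.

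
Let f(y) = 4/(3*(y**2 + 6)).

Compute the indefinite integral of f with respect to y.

Check any antiderivative F(y) by computing F'(y) and comparing it with f(y).
Check: d/dy[2*sqrt(6)*atan(sqrt(6)*y/6)/9] = 4/(3*y**2 + 18), which equals f(y).

F(y) = 2*sqrt(6)*atan(sqrt(6)*y/6)/9 + C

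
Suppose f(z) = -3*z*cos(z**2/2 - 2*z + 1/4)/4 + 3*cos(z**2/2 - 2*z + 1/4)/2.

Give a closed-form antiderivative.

An antiderivative is F(z) = -3*sin(z**2/2 - 2*z + 1/4)/4.

f matches the chain-rule pattern g'(h)*h' with inner function h(z) = z**2/2 - 2*z + 1/4; substituting u = h(z) collapses the integral.
Check: d/dz[-3*sin(z**2/2 - 2*z + 1/4)/4] = -3*z*cos(z**2/2 - 2*z + 1/4)/4 + 3*cos(z**2/2 - 2*z + 1/4)/2 = f(z).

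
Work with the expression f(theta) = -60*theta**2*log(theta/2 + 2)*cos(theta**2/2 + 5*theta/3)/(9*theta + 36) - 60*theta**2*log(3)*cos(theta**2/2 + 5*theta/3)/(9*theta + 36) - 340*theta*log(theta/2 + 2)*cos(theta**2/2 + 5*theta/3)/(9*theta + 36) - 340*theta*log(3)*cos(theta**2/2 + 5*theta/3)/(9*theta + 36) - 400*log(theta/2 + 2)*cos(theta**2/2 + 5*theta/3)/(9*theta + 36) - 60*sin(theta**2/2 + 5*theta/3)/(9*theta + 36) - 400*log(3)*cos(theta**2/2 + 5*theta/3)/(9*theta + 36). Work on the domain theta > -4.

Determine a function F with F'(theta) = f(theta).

Recognize the product-rule pattern: f = u'v + uv' with u = -20*log(3*theta/2 + 6)/3, v = sin(theta**2/2 + 5*theta/3), so integration by parts undoes it.
Check: d/dtheta[-20*log(3*theta/2 + 6)*sin(theta**2/2 + 5*theta/3)/3] = (-60*theta**2*log(theta/2 + 2)*cos(theta**2/2 + 5*theta/3) - 60*theta**2*log(3)*cos(theta**2/2 + 5*theta/3) - 340*theta*log(theta/2 + 2)*cos(theta**2/2 + 5*theta/3) - 340*theta*log(3)*cos(theta**2/2 + 5*theta/3) - 400*log(theta/2 + 2)*cos(theta**2/2 + 5*theta/3) - 60*sin(theta**2/2 + 5*theta/3) - 400*log(3)*cos(theta**2/2 + 5*theta/3))/(9*theta + 36), which equals f(theta).

An antiderivative is F(theta) = -20*log(3*theta/2 + 6)*sin(theta**2/2 + 5*theta/3)/3.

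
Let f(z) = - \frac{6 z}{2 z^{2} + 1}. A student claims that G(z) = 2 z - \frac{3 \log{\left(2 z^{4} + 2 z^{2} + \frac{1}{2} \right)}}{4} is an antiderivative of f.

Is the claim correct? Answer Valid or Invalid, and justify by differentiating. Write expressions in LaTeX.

Invalid: d/dz[G] - f = 2, which is not 0.

d/dz[G] = \frac{4 z^{2} - 6 z + 2}{2 z^{2} + 1}
d/dz[G] - f(z) = 2 != 0.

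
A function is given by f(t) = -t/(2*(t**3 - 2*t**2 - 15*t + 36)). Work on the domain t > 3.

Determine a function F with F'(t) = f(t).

An antiderivative is F(t) = (-4*t*log(t - 3) + 4*t*log(t + 4) + 12*log(t - 3) - 12*log(t + 4) + 21)/(98*t - 294).

Factor the denominator (2*(t - 3)**2*(t + 4)) and decompose: f = 2/(49*(t + 4)) - 2/(49*(t - 3)) - 3/(14*(t - 3)**2); each piece integrates to a log, atan, or power term.
Check: d/dt[(-4*t*log(t - 3) + 4*t*log(t + 4) + 12*log(t - 3) - 12*log(t + 4) + 21)/(98*t - 294)] = -t/(2*t**3 - 4*t**2 - 30*t + 72), which equals f(t).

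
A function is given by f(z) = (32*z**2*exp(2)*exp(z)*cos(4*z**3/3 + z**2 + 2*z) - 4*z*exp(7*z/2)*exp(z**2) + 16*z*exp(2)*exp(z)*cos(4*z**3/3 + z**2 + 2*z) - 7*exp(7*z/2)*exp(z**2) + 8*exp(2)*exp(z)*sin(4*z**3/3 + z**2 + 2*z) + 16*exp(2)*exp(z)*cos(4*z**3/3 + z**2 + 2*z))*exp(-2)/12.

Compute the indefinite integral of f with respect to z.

Recognize the product-rule pattern: f = u'v + uv' with u = -exp(z**2 + 5*z/2 - 2)/6 + 2*sin(4*z**3/3 + z**2 + 2*z)/3, v = exp(z), so integration by parts undoes it.
Check: d/dz[-exp(-2)*exp(7*z/2)*exp(z**2)/6 + 2*exp(z)*sin(4*z**3/3 + z**2 + 2*z)/3] = (32*z**2*exp(2)*exp(z)*cos(4*z**3/3 + z**2 + 2*z) - 4*z*exp(7*z/2)*exp(z**2) + 16*z*exp(2)*exp(z)*cos(4*z**3/3 + z**2 + 2*z) - 7*exp(7*z/2)*exp(z**2) + 8*exp(2)*exp(z)*sin(4*z**3/3 + z**2 + 2*z) + 16*exp(2)*exp(z)*cos(4*z**3/3 + z**2 + 2*z))*exp(-2)/12 = f(z).

F(z) = -exp(-2)*exp(7*z/2)*exp(z**2)/6 + 2*exp(z)*sin(4*z**3/3 + z**2 + 2*z)/3 + C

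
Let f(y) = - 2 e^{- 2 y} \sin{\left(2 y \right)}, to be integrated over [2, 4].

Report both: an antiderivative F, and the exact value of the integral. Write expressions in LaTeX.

Differentiate the proposed F(y) back; it has to land on f(y) exactly.
F(y) = \frac{\left(\sin{\left(2 y \right)} + \cos{\left(2 y \right)}\right) e^{- 2 y}}{2} is an antiderivative of f.
Check: d/dy[\frac{\left(\sin{\left(2 y \right)} + \cos{\left(2 y \right)}\right) e^{- 2 y}}{2}] = - 2 e^{- 2 y} \sin{\left(2 y \right)} = f(y).
F(4) = \frac{\cos{\left(8 \right)}}{2 e^{8}} + \frac{\sin{\left(8 \right)}}{2 e^{8}}; F(2) = \frac{\sin{\left(4 \right)}}{2 e^{4}} + \frac{\cos{\left(4 \right)}}{2 e^{4}}.
Integral = F(4) - F(2) = \frac{\cos{\left(8 \right)}}{2 e^{8}} + \frac{\sin{\left(8 \right)}}{2 e^{8}} - \frac{\cos{\left(4 \right)}}{2 e^{4}} - \frac{\sin{\left(4 \right)}}{2 e^{4}}.

Antiderivative: F(y) = \frac{\left(\sin{\left(2 y \right)} + \cos{\left(2 y \right)}\right) e^{- 2 y}}{2}; value = \frac{\cos{\left(8 \right)}}{2 e^{8}} + \frac{\sin{\left(8 \right)}}{2 e^{8}} - \frac{\cos{\left(4 \right)}}{2 e^{4}} - \frac{\sin{\left(4 \right)}}{2 e^{4}}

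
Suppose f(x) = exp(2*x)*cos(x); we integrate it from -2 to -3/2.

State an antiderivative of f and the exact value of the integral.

Antiderivative: F(x) = exp(2*x)*sin(x)/5 + 2*exp(2*x)*cos(x)/5; value = -exp(-3)*sin(3/2)/5 + 2*exp(-3)*cos(3/2)/5 - 2*exp(-4)*cos(2)/5 + exp(-4)*sin(2)/5

Check any antiderivative F(x) by computing F'(x) and comparing it with f(x).
F(x) = exp(2*x)*sin(x)/5 + 2*exp(2*x)*cos(x)/5 is an antiderivative of f.
Check: d/dx[exp(2*x)*sin(x)/5 + 2*exp(2*x)*cos(x)/5] = exp(2*x)*cos(x) = f(x).
F(-3/2) = -exp(-3)*sin(3/2)/5 + 2*exp(-3)*cos(3/2)/5; F(-2) = -exp(-4)*sin(2)/5 + 2*exp(-4)*cos(2)/5.
Integral = F(-3/2) - F(-2) = -exp(-3)*sin(3/2)/5 + 2*exp(-3)*cos(3/2)/5 - 2*exp(-4)*cos(2)/5 + exp(-4)*sin(2)/5.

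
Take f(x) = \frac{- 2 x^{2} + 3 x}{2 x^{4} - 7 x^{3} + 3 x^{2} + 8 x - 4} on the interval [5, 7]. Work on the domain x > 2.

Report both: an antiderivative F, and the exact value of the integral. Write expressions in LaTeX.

Antiderivative: F(x) = \frac{- 9 \left(x - 2\right) \log{\left(x - 2 \right)} + 4 \left(x - 2\right) \log{\left(x - \frac{1}{2} \right)} + 5 \left(x - 2\right) \log{\left(x + 1 \right)} + 6}{27 \left(x - 2\right)}; value = - \frac{\log{\left(5 \right)}}{3} - \frac{5 \log{\left(6 \right)}}{27} - \frac{4 \log{\left(\frac{9}{2} \right)}}{27} - \frac{4}{135} + \frac{4 \log{\left(\frac{13}{2} \right)}}{27} + \frac{\log{\left(3 \right)}}{3} + \frac{5 \log{\left(8 \right)}}{27}

The denominator factors as \left(x - 2\right)^{2} \left(x + 1\right) \left(2 x - 1\right); partial fractions split f into directly integrable pieces: \frac{8}{27 \left(2 x - 1\right)} + \frac{5}{27 \left(x + 1\right)} - \frac{1}{3 \left(x - 2\right)} - \frac{2}{9 \left(x - 2\right)^{2}}.
F(x) = \frac{- 9 \left(x - 2\right) \log{\left(x - 2 \right)} + 4 \left(x - 2\right) \log{\left(x - \frac{1}{2} \right)} + 5 \left(x - 2\right) \log{\left(x + 1 \right)} + 6}{27 \left(x - 2\right)} is an antiderivative of f.
Check: d/dx[\frac{- 9 \left(x - 2\right) \log{\left(x - 2 \right)} + 4 \left(x - 2\right) \log{\left(x - \frac{1}{2} \right)} + 5 \left(x - 2\right) \log{\left(x + 1 \right)} + 6}{27 \left(x - 2\right)}] = \frac{- 2 x^{2} + 3 x}{2 x^{4} - 7 x^{3} + 3 x^{2} + 8 x - 4} = f(x).
F(7) = - \frac{\log{\left(5 \right)}}{3} + \frac{2}{45} + \frac{4 \log{\left(\frac{13}{2} \right)}}{27} + \frac{5 \log{\left(8 \right)}}{27}; F(5) = - \frac{\log{\left(3 \right)}}{3} + \frac{2}{27} + \frac{4 \log{\left(\frac{9}{2} \right)}}{27} + \frac{5 \log{\left(6 \right)}}{27}.
Integral = F(7) - F(5) = - \frac{\log{\left(5 \right)}}{3} - \frac{5 \log{\left(6 \right)}}{27} - \frac{4 \log{\left(\frac{9}{2} \right)}}{27} - \frac{4}{135} + \frac{4 \log{\left(\frac{13}{2} \right)}}{27} + \frac{\log{\left(3 \right)}}{3} + \frac{5 \log{\left(8 \right)}}{27}.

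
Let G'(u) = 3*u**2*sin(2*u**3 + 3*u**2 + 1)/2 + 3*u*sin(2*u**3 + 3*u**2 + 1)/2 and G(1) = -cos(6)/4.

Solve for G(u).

G(u) = -cos(2*u**3 + 3*u**2 + 1)/4

G'(u) matches the chain-rule pattern g'(h)*h' with inner function h(u) = 2*u**3 + 3*u**2 + 1; substituting w = h(u) collapses the integral.
A general antiderivative is -cos(2*u**3 + 3*u**2 + 1)/4 + C.
The condition gives C = -cos(6)/4 - (-cos(6)/4) = 0.
So G(u) = -cos(2*u**3 + 3*u**2 + 1)/4.
Check: d/du[-cos(2*u**3 + 3*u**2 + 1)/4] = 3*u**2*sin(2*u**3 + 3*u**2 + 1)/2 + 3*u*sin(2*u**3 + 3*u**2 + 1)/2 = G'(u).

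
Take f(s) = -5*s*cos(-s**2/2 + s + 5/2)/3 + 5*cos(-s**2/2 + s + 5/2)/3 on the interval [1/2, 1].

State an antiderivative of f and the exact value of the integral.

Antiderivative: F(s) = 5*sin(-s**2/2 + s + 5/2)/3; value = -5*sin(23/8)/3 + 5*sin(3)/3

f matches the chain-rule pattern g'(h)*h' with inner function h(s) = -s**2/2 + s + 5/2; substituting u = h(s) collapses the integral.
F(s) = 5*sin(-s**2/2 + s + 5/2)/3 is an antiderivative of f.
Check: d/ds[5*sin(-s**2/2 + s + 5/2)/3] = -5*s*cos(-s**2/2 + s + 5/2)/3 + 5*cos(-s**2/2 + s + 5/2)/3 = f(s).
F(1) = 5*sin(3)/3; F(1/2) = 5*sin(23/8)/3.
Integral = F(1) - F(1/2) = -5*sin(23/8)/3 + 5*sin(3)/3.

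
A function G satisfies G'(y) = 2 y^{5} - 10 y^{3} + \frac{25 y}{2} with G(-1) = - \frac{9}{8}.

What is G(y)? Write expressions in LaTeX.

G'(y) matches the chain-rule pattern g'(h)*h' with inner function h(y) = y^{2} - \frac{5}{2}; substituting u = h(y) collapses the integral.
A general antiderivative is \frac{\left(y^{2} - \frac{5}{2}\right)^{3}}{3} + C.
The condition gives C = - \frac{9}{8} - (- \frac{9}{8}) = 0.
So G(y) = \frac{\left(2 y^{2} - 5\right)^{3}}{24}.
Check: d/dy[\frac{\left(2 y^{2} - 5\right)^{3}}{24}] = 2 y^{5} - 10 y^{3} + \frac{25 y}{2} = G'(y).

G(y) = \frac{\left(2 y^{2} - 5\right)^{3}}{24}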